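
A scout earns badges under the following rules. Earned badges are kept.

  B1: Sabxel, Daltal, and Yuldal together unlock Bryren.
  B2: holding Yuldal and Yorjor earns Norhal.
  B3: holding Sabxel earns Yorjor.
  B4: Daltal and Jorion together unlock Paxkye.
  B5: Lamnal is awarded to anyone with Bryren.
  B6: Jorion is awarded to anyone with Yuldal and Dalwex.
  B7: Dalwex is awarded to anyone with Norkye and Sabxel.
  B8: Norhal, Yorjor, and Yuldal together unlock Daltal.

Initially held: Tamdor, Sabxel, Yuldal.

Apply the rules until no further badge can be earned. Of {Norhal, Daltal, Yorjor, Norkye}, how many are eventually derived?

With Sabxel, Yorjor is earned (B3).
With Yuldal and Yorjor, Norhal is earned (B2).
With Norhal, Yorjor, and Yuldal, Daltal is earned (B8).
Norhal: reached.
Daltal: reached.
Yorjor: reached.
No rule produces Norkye, and it is not given.
Reached: Norhal, Daltal, and Yorjor — 3 of the 4.

3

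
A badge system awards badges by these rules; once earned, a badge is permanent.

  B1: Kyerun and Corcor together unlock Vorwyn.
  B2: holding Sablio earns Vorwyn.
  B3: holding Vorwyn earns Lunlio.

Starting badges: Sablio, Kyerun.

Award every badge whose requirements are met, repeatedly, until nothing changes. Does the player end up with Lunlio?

With Sablio, Vorwyn is earned (B2).
With Vorwyn, Lunlio is earned (B3).

Yes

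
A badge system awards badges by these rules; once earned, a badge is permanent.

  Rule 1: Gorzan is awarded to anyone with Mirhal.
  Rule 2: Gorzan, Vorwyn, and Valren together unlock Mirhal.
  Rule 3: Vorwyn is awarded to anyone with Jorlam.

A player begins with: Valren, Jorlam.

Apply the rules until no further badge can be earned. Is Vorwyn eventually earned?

With Jorlam, Vorwyn is earned (Rule 3).

Yes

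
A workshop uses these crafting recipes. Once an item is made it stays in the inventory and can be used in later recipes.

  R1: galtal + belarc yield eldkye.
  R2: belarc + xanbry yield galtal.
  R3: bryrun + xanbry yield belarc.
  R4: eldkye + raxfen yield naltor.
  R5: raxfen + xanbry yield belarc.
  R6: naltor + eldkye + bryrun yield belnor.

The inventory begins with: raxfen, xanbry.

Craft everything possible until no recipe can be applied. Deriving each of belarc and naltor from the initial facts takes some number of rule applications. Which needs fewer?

belarc: raxfen + xanbry → belarc (R5). [1 rule application]
naltor: raxfen + xanbry → belarc (R5). Using R2, belarc and xanbry make galtal. Using R1, galtal and belarc make eldkye. eldkye + raxfen → naltor (R4). [4 rule applications]
belarc needs fewer.

belarc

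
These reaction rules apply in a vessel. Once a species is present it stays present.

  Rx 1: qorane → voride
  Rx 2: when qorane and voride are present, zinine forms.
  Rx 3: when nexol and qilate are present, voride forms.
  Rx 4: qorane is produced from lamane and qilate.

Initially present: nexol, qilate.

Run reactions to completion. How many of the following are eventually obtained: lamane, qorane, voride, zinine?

1

nexol and qilate present → voride forms (Rx 3).
No rule produces lamane, and it is not given.
qorane would need lamane and qilate (Rx 4), but lamane never forms.
voride: reached.
zinine would need qorane and voride (Rx 2), but qorane never forms.
Reached: voride — 1 of the 4.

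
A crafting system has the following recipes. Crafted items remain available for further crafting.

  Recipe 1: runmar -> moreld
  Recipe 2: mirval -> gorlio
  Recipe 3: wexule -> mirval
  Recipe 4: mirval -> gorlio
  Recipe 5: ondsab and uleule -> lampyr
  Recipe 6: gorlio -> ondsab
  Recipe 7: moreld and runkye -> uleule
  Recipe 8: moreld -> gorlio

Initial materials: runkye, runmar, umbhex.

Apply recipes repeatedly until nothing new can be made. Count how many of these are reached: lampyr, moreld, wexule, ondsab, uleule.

4

Using Recipe 1, runmar makes moreld.
Using Recipe 7, moreld and runkye make uleule.
moreld -> gorlio (Recipe 8).
Using Recipe 6, gorlio makes ondsab.
Using Recipe 5, ondsab and uleule make lampyr.
lampyr: reached.
moreld: reached.
No rule produces wexule, and it is not given.
ondsab: reached.
uleule: reached.
Reached: lampyr, moreld, ondsab, and uleule — 4 of the 5.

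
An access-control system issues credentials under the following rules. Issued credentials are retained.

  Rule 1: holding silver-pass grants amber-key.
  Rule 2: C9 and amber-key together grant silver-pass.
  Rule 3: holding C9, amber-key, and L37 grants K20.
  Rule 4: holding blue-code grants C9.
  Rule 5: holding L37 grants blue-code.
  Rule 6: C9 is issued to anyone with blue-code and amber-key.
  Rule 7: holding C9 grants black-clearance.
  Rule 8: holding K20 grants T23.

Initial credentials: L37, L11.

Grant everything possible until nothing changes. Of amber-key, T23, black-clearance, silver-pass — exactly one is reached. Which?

black-clearance

Holding L37 grants blue-code (Rule 5).
Holding blue-code grants C9 (Rule 4).
Holding C9 grants black-clearance (Rule 7).
amber-key would need silver-pass (Rule 1), but silver-pass is never granted. T23 would need K20 (Rule 8), but K20 is never granted. silver-pass would need C9 and amber-key (Rule 2), but amber-key is never granted.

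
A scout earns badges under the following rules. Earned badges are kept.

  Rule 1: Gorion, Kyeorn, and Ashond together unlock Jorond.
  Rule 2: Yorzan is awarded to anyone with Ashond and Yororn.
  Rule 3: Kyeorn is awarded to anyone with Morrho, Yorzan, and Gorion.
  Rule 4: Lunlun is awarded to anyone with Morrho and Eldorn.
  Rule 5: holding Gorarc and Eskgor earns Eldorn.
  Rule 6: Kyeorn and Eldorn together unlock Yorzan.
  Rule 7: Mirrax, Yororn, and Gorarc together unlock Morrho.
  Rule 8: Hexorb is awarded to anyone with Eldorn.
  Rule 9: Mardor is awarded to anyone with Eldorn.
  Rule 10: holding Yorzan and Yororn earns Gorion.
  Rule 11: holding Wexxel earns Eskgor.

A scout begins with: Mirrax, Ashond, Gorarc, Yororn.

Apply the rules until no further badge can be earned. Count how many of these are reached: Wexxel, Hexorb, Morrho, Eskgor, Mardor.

With Mirrax, Yororn, and Gorarc, Morrho is earned (Rule 7).
No rule produces Wexxel, and it is not given.
Hexorb would need Eldorn (Rule 8), but Eldorn is never earned.
Morrho: reached.
Eskgor would need Wexxel (Rule 11), but Wexxel is never earned.
Mardor would need Eldorn (Rule 9), but Eldorn is never earned.
Reached: Morrho — 1 of the 5.

1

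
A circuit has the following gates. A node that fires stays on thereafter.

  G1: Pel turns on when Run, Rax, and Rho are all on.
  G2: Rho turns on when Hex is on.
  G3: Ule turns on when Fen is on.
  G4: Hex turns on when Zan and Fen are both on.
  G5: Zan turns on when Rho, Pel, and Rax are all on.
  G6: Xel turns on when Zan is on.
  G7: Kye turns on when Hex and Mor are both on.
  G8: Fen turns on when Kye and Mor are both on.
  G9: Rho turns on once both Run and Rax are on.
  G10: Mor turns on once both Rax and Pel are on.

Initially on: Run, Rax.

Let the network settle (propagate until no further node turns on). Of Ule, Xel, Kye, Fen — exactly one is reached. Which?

Xel

G9: Run and Rax on → Rho on.
G1: Run, Rax, and Rho on → Pel on.
G5: Rho, Pel, and Rax on → Zan on.
Zan is on, so Xel turns on (G6).
Ule would need Fen (G3), but Fen never turns on. Fen would need Kye and Mor (G8), but Kye never turns on. Kye would need Hex and Mor (G7), but Hex never turns on.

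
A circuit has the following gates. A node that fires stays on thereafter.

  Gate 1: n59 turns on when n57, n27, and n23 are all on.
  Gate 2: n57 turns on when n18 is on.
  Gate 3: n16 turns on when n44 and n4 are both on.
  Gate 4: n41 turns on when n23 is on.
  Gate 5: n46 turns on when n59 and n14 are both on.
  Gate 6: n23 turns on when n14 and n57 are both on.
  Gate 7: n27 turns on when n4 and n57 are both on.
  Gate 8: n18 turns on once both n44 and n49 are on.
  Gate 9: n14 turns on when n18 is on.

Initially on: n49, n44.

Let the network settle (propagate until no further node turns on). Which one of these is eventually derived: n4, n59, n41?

n41

n44 and n49 are on, so n18 turns on (Gate 8).
Gate 9: n18 on → n14 on.
n18 is on, so n57 turns on (Gate 2).
Gate 6: n14 and n57 on → n23 on.
n23 is on, so n41 turns on (Gate 4).
No rule produces n4, and it is not given. n59 would need n57, n27, and n23 (Gate 1), but n27 never turns on.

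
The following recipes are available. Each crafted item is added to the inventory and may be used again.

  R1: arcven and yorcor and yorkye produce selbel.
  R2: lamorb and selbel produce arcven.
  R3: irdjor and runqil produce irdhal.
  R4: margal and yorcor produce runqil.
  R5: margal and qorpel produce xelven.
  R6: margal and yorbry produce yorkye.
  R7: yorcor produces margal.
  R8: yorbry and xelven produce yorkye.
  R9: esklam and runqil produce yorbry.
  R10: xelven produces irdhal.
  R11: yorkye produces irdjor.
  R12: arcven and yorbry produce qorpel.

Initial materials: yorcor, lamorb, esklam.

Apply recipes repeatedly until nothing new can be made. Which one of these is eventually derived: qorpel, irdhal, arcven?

irdhal

yorcor → margal (R7).
Using R4, margal and yorcor make runqil.
Using R9, esklam and runqil make yorbry.
Using R6, margal and yorbry make yorkye.
yorkye → irdjor (R11).
Using R3, irdjor and runqil make irdhal.
qorpel would need arcven and yorbry (R12), but arcven is never obtained. arcven would need lamorb and selbel (R2), but selbel is never obtained.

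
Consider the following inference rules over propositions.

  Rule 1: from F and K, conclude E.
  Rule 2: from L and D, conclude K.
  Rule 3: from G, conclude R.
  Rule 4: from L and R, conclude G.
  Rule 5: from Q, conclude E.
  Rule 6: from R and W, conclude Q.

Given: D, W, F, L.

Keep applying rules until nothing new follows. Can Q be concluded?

Q would need R and W (Rule 6), but R is never established.

No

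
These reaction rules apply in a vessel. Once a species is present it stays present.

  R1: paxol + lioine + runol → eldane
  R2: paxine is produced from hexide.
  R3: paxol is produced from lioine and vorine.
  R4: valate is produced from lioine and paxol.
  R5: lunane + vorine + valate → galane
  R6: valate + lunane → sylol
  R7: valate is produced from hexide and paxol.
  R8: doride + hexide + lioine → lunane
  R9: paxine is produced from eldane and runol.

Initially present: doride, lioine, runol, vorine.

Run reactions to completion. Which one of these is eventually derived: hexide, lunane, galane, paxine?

paxine

lioine and vorine present → paxol forms (R3).
paxol, lioine, and runol present → eldane forms (R1).
eldane and runol present → paxine forms (R9).
galane would need lunane, vorine, and valate (R5), but lunane never forms. lunane would need doride, hexide, and lioine (R8), but hexide never forms. No rule produces hexide, and it is not given.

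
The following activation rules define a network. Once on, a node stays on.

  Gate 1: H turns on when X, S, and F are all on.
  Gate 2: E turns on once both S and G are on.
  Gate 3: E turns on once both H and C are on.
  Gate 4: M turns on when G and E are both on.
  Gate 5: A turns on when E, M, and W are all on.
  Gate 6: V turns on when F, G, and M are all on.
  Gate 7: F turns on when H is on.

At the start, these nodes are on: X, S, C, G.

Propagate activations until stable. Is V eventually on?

No

V would need F, G, and M (Gate 6), but F never turns on.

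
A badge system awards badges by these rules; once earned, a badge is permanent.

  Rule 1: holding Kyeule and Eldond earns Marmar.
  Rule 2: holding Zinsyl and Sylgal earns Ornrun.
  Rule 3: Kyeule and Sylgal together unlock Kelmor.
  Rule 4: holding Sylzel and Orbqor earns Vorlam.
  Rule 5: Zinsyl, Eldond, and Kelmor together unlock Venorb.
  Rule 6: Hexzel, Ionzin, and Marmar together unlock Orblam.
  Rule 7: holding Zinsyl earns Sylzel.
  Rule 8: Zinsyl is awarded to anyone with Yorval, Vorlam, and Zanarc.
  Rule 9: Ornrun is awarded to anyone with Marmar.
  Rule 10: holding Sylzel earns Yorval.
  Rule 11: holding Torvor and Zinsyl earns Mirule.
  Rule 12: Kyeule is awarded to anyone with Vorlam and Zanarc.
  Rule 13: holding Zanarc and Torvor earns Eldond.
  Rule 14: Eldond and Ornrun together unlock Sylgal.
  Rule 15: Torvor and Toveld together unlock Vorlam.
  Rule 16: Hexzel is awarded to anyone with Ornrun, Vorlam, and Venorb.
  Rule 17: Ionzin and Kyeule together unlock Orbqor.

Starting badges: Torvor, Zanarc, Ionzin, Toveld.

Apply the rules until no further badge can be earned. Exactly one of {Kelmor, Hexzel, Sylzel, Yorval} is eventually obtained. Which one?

Kelmor

With Zanarc and Torvor, Eldond is earned (Rule 13).
With Torvor and Toveld, Vorlam is earned (Rule 15).
With Vorlam and Zanarc, Kyeule is earned (Rule 12).
With Kyeule and Eldond, Marmar is earned (Rule 1).
With Marmar, Ornrun is earned (Rule 9).
With Eldond and Ornrun, Sylgal is earned (Rule 14).
With Kyeule and Sylgal, Kelmor is earned (Rule 3).
Sylzel would need Zinsyl (Rule 7), but Zinsyl is never earned. Yorval would need Sylzel (Rule 10), but Sylzel is never earned. Hexzel would need Ornrun, Vorlam, and Venorb (Rule 16), but Venorb is never earned.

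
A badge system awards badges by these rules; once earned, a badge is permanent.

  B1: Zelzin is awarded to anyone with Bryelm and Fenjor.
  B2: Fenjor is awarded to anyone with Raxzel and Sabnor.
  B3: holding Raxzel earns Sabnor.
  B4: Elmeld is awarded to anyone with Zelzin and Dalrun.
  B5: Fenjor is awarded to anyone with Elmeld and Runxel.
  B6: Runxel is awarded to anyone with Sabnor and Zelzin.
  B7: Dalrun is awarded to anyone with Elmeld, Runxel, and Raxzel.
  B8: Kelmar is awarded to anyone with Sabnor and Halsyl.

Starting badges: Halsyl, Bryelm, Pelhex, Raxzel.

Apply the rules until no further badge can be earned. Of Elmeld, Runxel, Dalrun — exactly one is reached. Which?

With Raxzel, Sabnor is earned (B3).
With Raxzel and Sabnor, Fenjor is earned (B2).
With Bryelm and Fenjor, Zelzin is earned (B1).
With Sabnor and Zelzin, Runxel is earned (B6).
Elmeld would need Zelzin and Dalrun (B4), but Dalrun is never earned. Dalrun would need Elmeld, Runxel, and Raxzel (B7), but Elmeld is never earned.

Runxel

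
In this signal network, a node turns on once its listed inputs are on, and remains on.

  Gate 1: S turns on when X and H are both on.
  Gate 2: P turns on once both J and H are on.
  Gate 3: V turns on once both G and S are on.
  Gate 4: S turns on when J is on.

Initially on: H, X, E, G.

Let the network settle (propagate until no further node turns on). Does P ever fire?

No

P would need J and H (Gate 2), but J never turns on.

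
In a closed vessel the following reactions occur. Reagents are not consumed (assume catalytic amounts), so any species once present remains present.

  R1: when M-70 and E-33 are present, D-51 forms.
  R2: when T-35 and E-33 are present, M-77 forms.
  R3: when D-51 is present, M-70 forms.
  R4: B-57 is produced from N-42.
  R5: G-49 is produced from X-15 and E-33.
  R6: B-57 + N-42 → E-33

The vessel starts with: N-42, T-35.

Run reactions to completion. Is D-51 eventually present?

No

D-51 would need M-70 and E-33 (R1), but M-70 never forms.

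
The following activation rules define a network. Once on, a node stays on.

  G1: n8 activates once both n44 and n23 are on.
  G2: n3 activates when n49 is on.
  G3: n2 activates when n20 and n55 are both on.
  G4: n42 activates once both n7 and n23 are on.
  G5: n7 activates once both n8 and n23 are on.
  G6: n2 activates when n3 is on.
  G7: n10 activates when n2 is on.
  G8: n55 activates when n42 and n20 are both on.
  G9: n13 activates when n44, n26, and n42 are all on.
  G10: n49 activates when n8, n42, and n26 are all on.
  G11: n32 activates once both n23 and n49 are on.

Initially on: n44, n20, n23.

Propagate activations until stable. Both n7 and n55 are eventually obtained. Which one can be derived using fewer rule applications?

n7: G1: n44 and n23 on → n8 on. G5: n8 and n23 on → n7 on. [2 rule applications]
n55: G1: n44 and n23 on → n8 on. G5: n8 and n23 on → n7 on. G4: n7 and n23 on → n42 on. G8: n42 and n20 on → n55 on. [4 rule applications]
n7 needs fewer.

n7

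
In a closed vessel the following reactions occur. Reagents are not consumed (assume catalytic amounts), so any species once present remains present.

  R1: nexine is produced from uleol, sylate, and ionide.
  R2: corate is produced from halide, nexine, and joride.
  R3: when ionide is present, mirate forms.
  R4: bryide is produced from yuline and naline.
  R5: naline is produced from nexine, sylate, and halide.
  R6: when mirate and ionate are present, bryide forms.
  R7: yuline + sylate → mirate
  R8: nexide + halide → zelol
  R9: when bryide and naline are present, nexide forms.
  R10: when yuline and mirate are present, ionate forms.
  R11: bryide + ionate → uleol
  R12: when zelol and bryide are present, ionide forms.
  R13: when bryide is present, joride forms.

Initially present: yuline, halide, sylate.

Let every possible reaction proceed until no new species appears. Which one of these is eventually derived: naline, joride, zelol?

joride

yuline and sylate present → mirate forms (R7).
yuline and mirate present → ionate forms (R10).
mirate and ionate present → bryide forms (R6).
bryide present → joride forms (R13).
naline would need nexine, sylate, and halide (R5), but nexine never forms. zelol would need nexide and halide (R8), but nexide never forms.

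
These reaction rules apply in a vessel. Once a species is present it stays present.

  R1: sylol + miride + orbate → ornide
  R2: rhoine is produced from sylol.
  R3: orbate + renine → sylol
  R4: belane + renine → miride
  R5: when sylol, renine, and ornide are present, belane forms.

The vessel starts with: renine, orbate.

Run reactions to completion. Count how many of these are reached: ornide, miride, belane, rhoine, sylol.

orbate and renine present → sylol forms (R3).
sylol present → rhoine forms (R2).
ornide would need sylol, miride, and orbate (R1), but miride never forms.
miride would need belane and renine (R4), but belane never forms.
belane would need sylol, renine, and ornide (R5), but ornide never forms.
rhoine: reached.
sylol: reached.
Reached: rhoine and sylol — 2 of the 5.

2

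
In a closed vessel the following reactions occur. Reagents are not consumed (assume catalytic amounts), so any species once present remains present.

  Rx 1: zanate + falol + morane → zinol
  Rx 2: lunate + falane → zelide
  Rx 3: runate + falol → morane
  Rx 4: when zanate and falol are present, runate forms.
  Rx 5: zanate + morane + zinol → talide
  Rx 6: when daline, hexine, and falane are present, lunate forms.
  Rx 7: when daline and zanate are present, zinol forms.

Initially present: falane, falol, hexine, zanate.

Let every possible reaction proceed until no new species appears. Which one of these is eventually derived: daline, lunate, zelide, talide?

zanate and falol present → runate forms (Rx 4).
runate and falol present → morane forms (Rx 3).
zanate, falol, and morane present → zinol forms (Rx 1).
zanate, morane, and zinol present → talide forms (Rx 5).
No rule produces daline, and it is not given. zelide would need lunate and falane (Rx 2), but lunate never forms. lunate would need daline, hexine, and falane (Rx 6), but daline never forms.

talide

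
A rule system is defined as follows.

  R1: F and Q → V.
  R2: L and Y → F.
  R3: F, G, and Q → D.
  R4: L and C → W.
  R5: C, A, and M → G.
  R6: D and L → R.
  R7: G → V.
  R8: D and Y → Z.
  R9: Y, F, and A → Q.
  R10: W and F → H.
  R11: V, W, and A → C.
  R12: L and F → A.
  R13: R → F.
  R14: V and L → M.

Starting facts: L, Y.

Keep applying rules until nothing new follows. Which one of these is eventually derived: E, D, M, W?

From L and Y, R2 gives F.
From L and F, R12 gives A.
From Y, F, and A, R9 gives Q.
F and Q hold, so V follows (R1).
From V and L, R14 gives M.
No rule produces E, and it is not given. W would need L and C (R4), but C is never established. D would need F, G, and Q (R3), but G is never established.

M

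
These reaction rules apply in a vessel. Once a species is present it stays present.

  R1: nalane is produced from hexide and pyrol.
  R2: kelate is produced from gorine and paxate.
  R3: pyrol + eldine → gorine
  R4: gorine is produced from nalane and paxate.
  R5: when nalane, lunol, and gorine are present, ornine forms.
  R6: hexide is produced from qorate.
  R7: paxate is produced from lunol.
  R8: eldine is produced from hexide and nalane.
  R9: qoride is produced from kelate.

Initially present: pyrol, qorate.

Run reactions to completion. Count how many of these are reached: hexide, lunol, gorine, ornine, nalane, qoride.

3

qorate present → hexide forms (R6).
hexide and pyrol present → nalane forms (R1).
hexide and nalane present → eldine forms (R8).
pyrol and eldine present → gorine forms (R3).
hexide: reached.
No rule produces lunol, and it is not given.
gorine: reached.
ornine would need nalane, lunol, and gorine (R5), but lunol never forms.
nalane: reached.
qoride would need kelate (R9), but kelate never forms.
Reached: hexide, gorine, and nalane — 3 of the 6.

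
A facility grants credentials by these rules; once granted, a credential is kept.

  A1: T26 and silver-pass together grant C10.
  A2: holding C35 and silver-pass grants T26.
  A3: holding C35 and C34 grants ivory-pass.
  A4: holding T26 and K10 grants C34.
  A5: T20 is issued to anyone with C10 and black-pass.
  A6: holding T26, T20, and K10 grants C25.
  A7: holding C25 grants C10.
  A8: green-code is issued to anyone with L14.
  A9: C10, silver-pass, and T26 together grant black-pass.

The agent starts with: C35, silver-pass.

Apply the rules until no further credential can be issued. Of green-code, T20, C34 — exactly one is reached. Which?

Holding C35 and silver-pass grants T26 (A2).
Holding T26 and silver-pass grants C10 (A1).
Holding C10, silver-pass, and T26 grants black-pass (A9).
Holding C10 and black-pass grants T20 (A5).
C34 would need T26 and K10 (A4), but K10 is never granted. green-code would need L14 (A8), but L14 is never granted.

T20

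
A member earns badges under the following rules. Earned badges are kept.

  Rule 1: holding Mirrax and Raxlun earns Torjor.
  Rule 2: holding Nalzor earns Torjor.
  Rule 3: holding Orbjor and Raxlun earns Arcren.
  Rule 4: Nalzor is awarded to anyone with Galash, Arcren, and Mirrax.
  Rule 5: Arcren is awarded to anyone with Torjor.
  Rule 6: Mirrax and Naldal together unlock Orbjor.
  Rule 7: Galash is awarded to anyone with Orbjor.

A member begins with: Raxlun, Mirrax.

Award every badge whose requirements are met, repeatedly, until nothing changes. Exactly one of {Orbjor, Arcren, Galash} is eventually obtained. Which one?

Arcren

With Mirrax and Raxlun, Torjor is earned (Rule 1).
With Torjor, Arcren is earned (Rule 5).
Orbjor would need Mirrax and Naldal (Rule 6), but Naldal is never earned. Galash would need Orbjor (Rule 7), but Orbjor is never earned.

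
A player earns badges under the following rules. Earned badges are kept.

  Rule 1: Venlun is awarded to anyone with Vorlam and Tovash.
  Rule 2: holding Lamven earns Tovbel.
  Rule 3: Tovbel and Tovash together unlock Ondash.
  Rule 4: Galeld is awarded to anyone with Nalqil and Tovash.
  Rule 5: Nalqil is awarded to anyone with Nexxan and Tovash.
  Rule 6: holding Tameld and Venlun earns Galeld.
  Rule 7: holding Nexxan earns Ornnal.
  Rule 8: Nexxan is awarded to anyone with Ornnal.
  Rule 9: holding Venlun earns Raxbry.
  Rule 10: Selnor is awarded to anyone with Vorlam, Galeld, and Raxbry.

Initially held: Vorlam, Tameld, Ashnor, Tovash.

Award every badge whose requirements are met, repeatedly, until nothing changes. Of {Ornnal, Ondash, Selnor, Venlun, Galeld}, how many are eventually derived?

3

With Vorlam and Tovash, Venlun is earned (Rule 1).
With Tameld and Venlun, Galeld is earned (Rule 6).
With Venlun, Raxbry is earned (Rule 9).
With Vorlam, Galeld, and Raxbry, Selnor is earned (Rule 10).
Ornnal would need Nexxan (Rule 7), but Nexxan is never earned.
Ondash would need Tovbel and Tovash (Rule 3), but Tovbel is never earned.
Selnor: reached.
Venlun: reached.
Galeld: reached.
Reached: Selnor, Venlun, and Galeld — 3 of the 5.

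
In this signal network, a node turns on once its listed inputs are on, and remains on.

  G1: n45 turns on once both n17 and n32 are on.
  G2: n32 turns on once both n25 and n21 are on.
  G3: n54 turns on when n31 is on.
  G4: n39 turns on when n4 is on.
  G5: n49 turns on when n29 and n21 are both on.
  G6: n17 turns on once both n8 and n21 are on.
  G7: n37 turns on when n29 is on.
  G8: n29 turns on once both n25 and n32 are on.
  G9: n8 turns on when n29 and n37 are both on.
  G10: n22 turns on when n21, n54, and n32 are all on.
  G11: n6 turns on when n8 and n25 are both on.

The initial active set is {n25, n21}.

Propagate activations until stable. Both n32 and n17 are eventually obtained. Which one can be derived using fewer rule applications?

n32: G2: n25 and n21 on → n32 on. [1 rule application]
n17: n25 and n21 are on, so n32 turns on (G2). n25 and n32 are on, so n29 turns on (G8). n29 is on, so n37 turns on (G7). n29 and n37 are on, so n8 turns on (G9). n8 and n21 are on, so n17 turns on (G6). [5 rule applications]
n32 needs fewer.

n32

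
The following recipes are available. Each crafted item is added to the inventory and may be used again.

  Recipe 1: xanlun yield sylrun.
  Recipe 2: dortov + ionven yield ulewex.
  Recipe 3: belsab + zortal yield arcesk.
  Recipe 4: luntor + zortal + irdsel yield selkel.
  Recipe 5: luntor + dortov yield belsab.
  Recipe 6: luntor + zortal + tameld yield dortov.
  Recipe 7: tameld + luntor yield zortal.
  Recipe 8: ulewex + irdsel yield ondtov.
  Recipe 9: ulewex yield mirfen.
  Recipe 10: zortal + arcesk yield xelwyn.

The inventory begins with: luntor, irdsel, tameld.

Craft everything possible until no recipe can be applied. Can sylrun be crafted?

No

sylrun would need xanlun (Recipe 1), but xanlun is never obtained.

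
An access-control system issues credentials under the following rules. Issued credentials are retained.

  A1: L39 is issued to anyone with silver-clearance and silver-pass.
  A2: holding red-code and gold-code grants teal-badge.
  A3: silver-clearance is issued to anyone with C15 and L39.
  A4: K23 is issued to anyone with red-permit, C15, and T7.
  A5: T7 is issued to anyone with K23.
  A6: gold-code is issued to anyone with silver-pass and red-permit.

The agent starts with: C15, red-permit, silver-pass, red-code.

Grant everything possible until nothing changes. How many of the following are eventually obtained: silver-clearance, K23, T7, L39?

0

silver-clearance would need C15 and L39 (A3), but L39 is never granted.
K23 would need red-permit, C15, and T7 (A4), but T7 is never granted.
T7 would need K23 (A5), but K23 is never granted.
L39 would need silver-clearance and silver-pass (A1), but silver-clearance is never granted.
None of the 4 are reached.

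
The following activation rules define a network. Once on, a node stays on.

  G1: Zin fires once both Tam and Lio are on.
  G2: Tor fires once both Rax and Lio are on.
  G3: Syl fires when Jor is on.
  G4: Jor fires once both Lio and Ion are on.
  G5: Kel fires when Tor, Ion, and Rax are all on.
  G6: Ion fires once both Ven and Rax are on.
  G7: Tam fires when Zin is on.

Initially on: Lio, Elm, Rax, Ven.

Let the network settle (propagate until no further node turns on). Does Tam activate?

Tam would need Zin (G7), but Zin never turns on.

No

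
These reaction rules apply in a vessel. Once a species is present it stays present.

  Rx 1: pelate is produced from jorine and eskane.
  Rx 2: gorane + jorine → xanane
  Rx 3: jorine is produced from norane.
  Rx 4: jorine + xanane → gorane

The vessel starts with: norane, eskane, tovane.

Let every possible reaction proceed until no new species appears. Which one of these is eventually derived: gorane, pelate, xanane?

pelate

norane present → jorine forms (Rx 3).
jorine and eskane present → pelate forms (Rx 1).
xanane would need gorane and jorine (Rx 2), but gorane never forms. gorane would need jorine and xanane (Rx 4), but xanane never forms.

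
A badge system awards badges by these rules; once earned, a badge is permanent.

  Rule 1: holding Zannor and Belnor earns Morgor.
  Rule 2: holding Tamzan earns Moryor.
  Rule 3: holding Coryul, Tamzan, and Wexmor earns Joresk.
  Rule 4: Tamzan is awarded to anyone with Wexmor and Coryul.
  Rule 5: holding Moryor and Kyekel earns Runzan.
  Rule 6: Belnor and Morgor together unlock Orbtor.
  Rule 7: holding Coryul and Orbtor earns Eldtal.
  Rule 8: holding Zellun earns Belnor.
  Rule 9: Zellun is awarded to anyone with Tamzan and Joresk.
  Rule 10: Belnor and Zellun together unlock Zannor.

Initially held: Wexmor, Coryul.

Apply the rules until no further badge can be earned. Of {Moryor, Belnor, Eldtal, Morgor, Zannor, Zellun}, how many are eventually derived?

With Wexmor and Coryul, Tamzan is earned (Rule 4).
With Coryul, Tamzan, and Wexmor, Joresk is earned (Rule 3).
With Tamzan, Moryor is earned (Rule 2).
With Tamzan and Joresk, Zellun is earned (Rule 9).
With Zellun, Belnor is earned (Rule 8).
With Belnor and Zellun, Zannor is earned (Rule 10).
With Zannor and Belnor, Morgor is earned (Rule 1).
With Belnor and Morgor, Orbtor is earned (Rule 6).
With Coryul and Orbtor, Eldtal is earned (Rule 7).
Moryor: reached.
Belnor: reached.
Eldtal: reached.
Morgor: reached.
Zannor: reached.
Zellun: reached.
All 6 are reached.

6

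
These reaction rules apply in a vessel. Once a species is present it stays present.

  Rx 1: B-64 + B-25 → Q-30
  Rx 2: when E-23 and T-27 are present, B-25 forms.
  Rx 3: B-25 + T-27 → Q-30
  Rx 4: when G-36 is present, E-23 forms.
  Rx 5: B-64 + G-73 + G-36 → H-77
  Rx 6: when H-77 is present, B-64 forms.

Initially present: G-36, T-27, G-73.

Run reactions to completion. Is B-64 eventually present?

No

B-64 would need H-77 (Rx 6), but H-77 never forms.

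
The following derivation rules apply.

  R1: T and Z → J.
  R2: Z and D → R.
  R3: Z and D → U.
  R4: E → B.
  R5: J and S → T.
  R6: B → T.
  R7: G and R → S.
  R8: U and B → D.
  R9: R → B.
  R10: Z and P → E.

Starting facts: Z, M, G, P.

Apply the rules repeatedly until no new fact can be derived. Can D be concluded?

D would need U and B (R8), but U is never established.

No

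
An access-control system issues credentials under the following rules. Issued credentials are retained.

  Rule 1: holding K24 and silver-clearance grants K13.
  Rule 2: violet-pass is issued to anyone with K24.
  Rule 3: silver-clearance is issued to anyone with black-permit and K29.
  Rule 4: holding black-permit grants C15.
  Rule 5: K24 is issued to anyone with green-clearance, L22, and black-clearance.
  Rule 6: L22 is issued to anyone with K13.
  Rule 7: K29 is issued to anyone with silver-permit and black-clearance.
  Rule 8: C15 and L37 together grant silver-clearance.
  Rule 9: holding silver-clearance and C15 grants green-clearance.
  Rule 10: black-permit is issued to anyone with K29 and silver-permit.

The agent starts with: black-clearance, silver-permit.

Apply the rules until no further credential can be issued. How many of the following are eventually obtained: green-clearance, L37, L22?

1

Holding silver-permit and black-clearance grants K29 (Rule 7).
Holding K29 and silver-permit grants black-permit (Rule 10).
Holding black-permit and K29 grants silver-clearance (Rule 3).
Holding black-permit grants C15 (Rule 4).
Holding silver-clearance and C15 grants green-clearance (Rule 9).
green-clearance: reached.
No rule produces L37, and it is not given.
L22 would need K13 (Rule 6), but K13 is never granted.
Reached: green-clearance — 1 of the 3.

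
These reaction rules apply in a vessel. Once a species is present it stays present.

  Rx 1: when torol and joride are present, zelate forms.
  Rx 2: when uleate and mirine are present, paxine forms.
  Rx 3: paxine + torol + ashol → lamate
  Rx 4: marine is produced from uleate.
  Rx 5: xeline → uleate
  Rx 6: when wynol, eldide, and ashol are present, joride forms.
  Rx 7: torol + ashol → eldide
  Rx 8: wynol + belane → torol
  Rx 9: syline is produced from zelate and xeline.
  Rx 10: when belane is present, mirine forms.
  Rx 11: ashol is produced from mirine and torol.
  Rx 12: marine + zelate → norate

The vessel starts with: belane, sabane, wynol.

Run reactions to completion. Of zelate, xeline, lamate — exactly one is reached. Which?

zelate

wynol and belane present → torol forms (Rx 8).
belane present → mirine forms (Rx 10).
mirine and torol present → ashol forms (Rx 11).
torol and ashol present → eldide forms (Rx 7).
wynol, eldide, and ashol present → joride forms (Rx 6).
torol and joride present → zelate forms (Rx 1).
No rule produces xeline, and it is not given. lamate would need paxine, torol, and ashol (Rx 3), but paxine never forms.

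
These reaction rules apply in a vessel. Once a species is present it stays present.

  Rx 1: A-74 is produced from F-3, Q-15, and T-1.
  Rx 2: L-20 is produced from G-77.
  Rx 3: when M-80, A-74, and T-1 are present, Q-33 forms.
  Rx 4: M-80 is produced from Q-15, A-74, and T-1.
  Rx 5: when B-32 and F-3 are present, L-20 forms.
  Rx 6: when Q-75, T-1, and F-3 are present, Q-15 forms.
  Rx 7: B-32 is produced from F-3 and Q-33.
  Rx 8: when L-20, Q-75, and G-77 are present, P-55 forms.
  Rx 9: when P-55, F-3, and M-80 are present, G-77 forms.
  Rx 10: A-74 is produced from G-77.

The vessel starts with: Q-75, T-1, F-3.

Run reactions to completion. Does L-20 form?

Yes

Q-75, T-1, and F-3 present → Q-15 forms (Rx 6).
F-3, Q-15, and T-1 present → A-74 forms (Rx 1).
Q-15, A-74, and T-1 present → M-80 forms (Rx 4).
M-80, A-74, and T-1 present → Q-33 forms (Rx 3).
F-3 and Q-33 present → B-32 forms (Rx 7).
B-32 and F-3 present → L-20 forms (Rx 5).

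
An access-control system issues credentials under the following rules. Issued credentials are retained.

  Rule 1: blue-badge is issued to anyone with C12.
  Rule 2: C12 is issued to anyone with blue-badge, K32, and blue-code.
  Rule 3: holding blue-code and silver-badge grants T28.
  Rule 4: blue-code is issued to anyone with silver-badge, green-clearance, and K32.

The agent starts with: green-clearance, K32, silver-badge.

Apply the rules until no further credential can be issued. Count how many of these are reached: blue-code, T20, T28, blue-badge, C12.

Holding silver-badge, green-clearance, and K32 grants blue-code (Rule 4).
Holding blue-code and silver-badge grants T28 (Rule 3).
blue-code: reached.
No rule produces T20, and it is not given.
T28: reached.
blue-badge would need C12 (Rule 1), but C12 is never granted.
C12 would need blue-badge, K32, and blue-code (Rule 2), but blue-badge is never granted.
Reached: blue-code and T28 — 2 of the 5.

2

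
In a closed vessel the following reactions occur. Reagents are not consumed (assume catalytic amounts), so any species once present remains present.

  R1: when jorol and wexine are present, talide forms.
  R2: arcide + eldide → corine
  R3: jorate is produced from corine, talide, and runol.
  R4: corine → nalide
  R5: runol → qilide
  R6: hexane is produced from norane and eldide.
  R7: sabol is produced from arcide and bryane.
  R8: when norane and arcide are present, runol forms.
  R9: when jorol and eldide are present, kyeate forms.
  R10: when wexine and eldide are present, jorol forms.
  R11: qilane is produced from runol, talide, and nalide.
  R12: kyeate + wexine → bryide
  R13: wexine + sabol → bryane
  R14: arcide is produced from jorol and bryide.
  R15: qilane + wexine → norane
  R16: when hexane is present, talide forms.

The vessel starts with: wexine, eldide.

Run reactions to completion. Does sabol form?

sabol would need arcide and bryane (R7), but bryane never forms.

No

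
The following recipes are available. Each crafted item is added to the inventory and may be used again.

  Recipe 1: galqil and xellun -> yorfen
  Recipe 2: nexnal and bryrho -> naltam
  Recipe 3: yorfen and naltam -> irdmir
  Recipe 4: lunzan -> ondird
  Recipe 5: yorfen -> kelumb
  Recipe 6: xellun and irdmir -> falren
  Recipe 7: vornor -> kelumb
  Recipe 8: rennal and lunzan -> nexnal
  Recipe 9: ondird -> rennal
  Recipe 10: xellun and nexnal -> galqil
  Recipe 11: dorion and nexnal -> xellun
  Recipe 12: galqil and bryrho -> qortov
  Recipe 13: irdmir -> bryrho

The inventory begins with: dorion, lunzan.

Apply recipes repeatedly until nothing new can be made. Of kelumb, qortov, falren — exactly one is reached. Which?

kelumb

Using Recipe 4, lunzan makes ondird.
Using Recipe 9, ondird makes rennal.
rennal and lunzan -> nexnal (Recipe 8).
Using Recipe 11, dorion and nexnal make xellun.
xellun and nexnal -> galqil (Recipe 10).
Using Recipe 1, galqil and xellun make yorfen.
Using Recipe 5, yorfen makes kelumb.
falren would need xellun and irdmir (Recipe 6), but irdmir is never obtained. qortov would need galqil and bryrho (Recipe 12), but bryrho is never obtained.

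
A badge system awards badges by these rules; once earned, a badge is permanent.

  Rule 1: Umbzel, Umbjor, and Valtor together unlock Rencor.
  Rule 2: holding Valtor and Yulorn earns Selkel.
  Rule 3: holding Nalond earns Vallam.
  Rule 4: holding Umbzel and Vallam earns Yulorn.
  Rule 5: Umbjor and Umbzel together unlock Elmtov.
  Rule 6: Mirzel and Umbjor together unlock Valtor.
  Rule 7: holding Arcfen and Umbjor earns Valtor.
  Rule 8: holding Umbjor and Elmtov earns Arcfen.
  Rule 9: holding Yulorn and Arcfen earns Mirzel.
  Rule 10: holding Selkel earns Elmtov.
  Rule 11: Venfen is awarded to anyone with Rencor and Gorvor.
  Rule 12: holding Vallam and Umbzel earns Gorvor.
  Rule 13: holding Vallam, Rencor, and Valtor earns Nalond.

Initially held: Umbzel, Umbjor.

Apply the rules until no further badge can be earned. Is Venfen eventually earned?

Venfen would need Rencor and Gorvor (Rule 11), but Gorvor is never earned.

No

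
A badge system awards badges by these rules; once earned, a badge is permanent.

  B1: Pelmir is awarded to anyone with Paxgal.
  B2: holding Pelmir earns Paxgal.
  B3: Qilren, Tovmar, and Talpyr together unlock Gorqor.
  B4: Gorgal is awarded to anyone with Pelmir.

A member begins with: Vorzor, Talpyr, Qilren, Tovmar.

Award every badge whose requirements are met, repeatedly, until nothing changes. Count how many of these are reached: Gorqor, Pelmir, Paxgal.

1

With Qilren, Tovmar, and Talpyr, Gorqor is earned (B3).
Gorqor: reached.
Pelmir would need Paxgal (B1), but Paxgal is never earned.
Paxgal would need Pelmir (B2), but Pelmir is never earned.
Reached: Gorqor — 1 of the 3.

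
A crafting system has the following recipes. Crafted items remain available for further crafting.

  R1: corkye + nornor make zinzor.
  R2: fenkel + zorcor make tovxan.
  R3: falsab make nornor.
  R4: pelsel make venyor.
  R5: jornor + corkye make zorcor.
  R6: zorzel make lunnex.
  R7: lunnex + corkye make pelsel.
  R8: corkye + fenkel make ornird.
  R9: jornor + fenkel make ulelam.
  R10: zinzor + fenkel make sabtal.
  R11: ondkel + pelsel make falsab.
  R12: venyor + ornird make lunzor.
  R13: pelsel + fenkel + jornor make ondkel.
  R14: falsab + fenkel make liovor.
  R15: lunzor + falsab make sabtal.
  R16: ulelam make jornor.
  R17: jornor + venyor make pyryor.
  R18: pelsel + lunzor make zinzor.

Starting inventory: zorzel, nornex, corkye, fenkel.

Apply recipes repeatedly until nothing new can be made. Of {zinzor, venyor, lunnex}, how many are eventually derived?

3

corkye + fenkel → ornird (R8).
Using R6, zorzel makes lunnex.
lunnex + corkye → pelsel (R7).
pelsel → venyor (R4).
Using R12, venyor and ornird make lunzor.
Using R18, pelsel and lunzor make zinzor.
zinzor: reached.
venyor: reached.
lunnex: reached.
All 3 are reached.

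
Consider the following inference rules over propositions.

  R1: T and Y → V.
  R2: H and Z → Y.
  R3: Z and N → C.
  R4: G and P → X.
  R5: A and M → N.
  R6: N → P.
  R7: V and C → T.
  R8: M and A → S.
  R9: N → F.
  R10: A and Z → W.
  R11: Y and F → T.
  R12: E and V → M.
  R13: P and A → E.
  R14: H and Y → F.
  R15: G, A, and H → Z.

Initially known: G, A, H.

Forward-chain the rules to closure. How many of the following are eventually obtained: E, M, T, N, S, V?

From G, A, and H, R15 gives Z.
From H and Z, R2 gives Y.
From H and Y, R14 gives F.
From Y and F, R11 gives T.
From T and Y, R1 gives V.
E would need P and A (R13), but P is never established.
M would need E and V (R12), but E is never established.
T: reached.
N would need A and M (R5), but M is never established.
S would need M and A (R8), but M is never established.
V: reached.
Reached: T and V — 2 of the 6.

2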